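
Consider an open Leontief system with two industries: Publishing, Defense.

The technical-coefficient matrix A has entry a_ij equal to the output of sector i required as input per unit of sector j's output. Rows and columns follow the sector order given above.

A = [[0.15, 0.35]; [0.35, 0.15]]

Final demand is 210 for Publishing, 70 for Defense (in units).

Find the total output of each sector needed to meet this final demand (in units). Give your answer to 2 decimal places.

x_P = 338.33, x_D = 221.67

I − A =
  [   0.85    -0.35]
  [  -0.35     0.85]
det(I−A) = (0.85)(0.85) − (-0.35)(-0.35) = 0.6000
adj(I−A) = [[0.85, 0.35], [0.35, 0.85]]
(I − A)⁻¹ = adj(I−A) / det(I−A) ≈
  [   1.4167     0.5833]
  [   0.5833     1.4167]
x = (I − A)⁻¹ d = adj(I−A)·d / det(I−A), with det(I−A) = 0.6000:
  x_P = (0.85·210 + 0.35·70) / 0.6000 = 203.00 / 0.6000 ≈ 338.33
  x_D = (0.35·210 + 0.85·70) / 0.6000 = 133.00 / 0.6000 ≈ 221.67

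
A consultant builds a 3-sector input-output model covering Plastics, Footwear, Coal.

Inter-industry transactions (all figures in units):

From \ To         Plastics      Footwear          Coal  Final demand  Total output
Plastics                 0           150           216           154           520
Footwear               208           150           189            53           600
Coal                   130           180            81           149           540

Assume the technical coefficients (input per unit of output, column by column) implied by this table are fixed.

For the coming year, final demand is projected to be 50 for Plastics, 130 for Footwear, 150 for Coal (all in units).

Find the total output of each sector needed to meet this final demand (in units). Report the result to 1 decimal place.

Technical coefficients a_ij = z_ij / X_j:
  a_11 = 0/520 = 0.00, a_21 = 208/520 = 0.40, a_31 = 130/520 = 0.25
  a_12 = 150/600 = 0.25, a_22 = 150/600 = 0.25, a_32 = 180/600 = 0.30
  a_13 = 216/540 = 0.40, a_23 = 189/540 = 0.35, a_33 = 81/540 = 0.15
I − A =
  [   1.00    -0.25    -0.40]
  [  -0.40     0.75    -0.35]
  [  -0.25    -0.30     0.85]
Cofactors of I−A, C_ij = (−1)^(i+j)·(minor ij) (rows/columns in the sector order above):
  C_11 = (0.75)(0.85) − (-0.35)(-0.30) = 0.5325
  C_12 = −[(-0.40)(0.85) − (-0.35)(-0.25)] = 0.4275
  C_13 = (-0.40)(-0.30) − (0.75)(-0.25) = 0.3075
  C_21 = −[(-0.25)(0.85) − (-0.40)(-0.30)] = 0.3325
  C_22 = (1.00)(0.85) − (-0.40)(-0.25) = 0.7500
  C_23 = −[(1.00)(-0.30) − (-0.25)(-0.25)] = 0.3625
  C_31 = (-0.25)(-0.35) − (-0.40)(0.75) = 0.3875
  C_32 = −[(1.00)(-0.35) − (-0.40)(-0.40)] = 0.5100
  C_33 = (1.00)(0.75) − (-0.25)(-0.40) = 0.6500
det(I−A) = Σ_j (I−A)_1j·C_1j = (1.00)(0.5325) + (-0.25)(0.4275) + (-0.40)(0.3075) = 0.302625
adj(I−A) = Cᵀ =
  [ 0.5325   0.3325   0.3875]
  [ 0.4275   0.7500   0.5100]
  [ 0.3075   0.3625   0.6500]
(I − A)⁻¹ = adj(I−A) / det(I−A) ≈
  [   1.7596     1.0987     1.2805]
  [   1.4126     2.4783     1.6853]
  [   1.0161     1.1979     2.1479]
x = (I − A)⁻¹ d = adj(I−A)·d / det(I−A), with det(I−A) = 0.302625:
  x_1 = (0.5325·50 + 0.3325·130 + 0.3875·150) / 0.302625 = 127.975 / 0.302625 ≈ 422.9
  x_2 = (0.4275·50 + 0.7500·130 + 0.5100·150) / 0.302625 = 195.375 / 0.302625 ≈ 645.6
  x_3 = (0.3075·50 + 0.3625·130 + 0.6500·150) / 0.302625 = 160.00 / 0.302625 ≈ 528.7

x_1 = 422.9, x_2 = 645.6, x_3 = 528.7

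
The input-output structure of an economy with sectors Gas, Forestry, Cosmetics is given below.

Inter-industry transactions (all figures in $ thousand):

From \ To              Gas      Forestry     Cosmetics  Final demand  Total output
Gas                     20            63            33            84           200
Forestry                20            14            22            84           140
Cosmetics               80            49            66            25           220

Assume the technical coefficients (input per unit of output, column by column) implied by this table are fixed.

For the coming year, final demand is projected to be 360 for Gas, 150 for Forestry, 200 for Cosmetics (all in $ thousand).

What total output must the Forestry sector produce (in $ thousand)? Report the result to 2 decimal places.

Technical coefficients a_ij = z_ij / X_j:
  a_11 = 20/200 = 0.10, a_21 = 20/200 = 0.10, a_31 = 80/200 = 0.40
  a_12 = 63/140 = 0.45, a_22 = 14/140 = 0.10, a_32 = 49/140 = 0.35
  a_13 = 33/220 = 0.15, a_23 = 22/220 = 0.10, a_33 = 66/220 = 0.30
I − A =
  [   0.90    -0.45    -0.15]
  [  -0.10     0.90    -0.10]
  [  -0.40    -0.35     0.70]
Cofactors of I−A, C_ij = (−1)^(i+j)·(minor ij) (rows/columns in the sector order above):
  C_11 = (0.90)(0.70) − (-0.10)(-0.35) = 0.5950
  C_12 = −[(-0.10)(0.70) − (-0.10)(-0.40)] = 0.1100
  C_13 = (-0.10)(-0.35) − (0.90)(-0.40) = 0.3950
  C_21 = −[(-0.45)(0.70) − (-0.15)(-0.35)] = 0.3675
  C_22 = (0.90)(0.70) − (-0.15)(-0.40) = 0.5700
  C_23 = −[(0.90)(-0.35) − (-0.45)(-0.40)] = 0.4950
  C_31 = (-0.45)(-0.10) − (-0.15)(0.90) = 0.1800
  C_32 = −[(0.90)(-0.10) − (-0.15)(-0.10)] = 0.1050
  C_33 = (0.90)(0.90) − (-0.45)(-0.10) = 0.7650
det(I−A) = Σ_j (I−A)_1j·C_1j = (0.90)(0.5950) + (-0.45)(0.1100) + (-0.15)(0.3950) = 0.42675
adj(I−A) = Cᵀ =
  [ 0.5950   0.3675   0.1800]
  [ 0.1100   0.5700   0.1050]
  [ 0.3950   0.4950   0.7650]
(I − A)⁻¹ = adj(I−A) / det(I−A) ≈
  [   1.3943     0.8612     0.4218]
  [   0.2578     1.3357     0.2460]
  [   0.9256     1.1599     1.7926]
x = (I − A)⁻¹ d = adj(I−A)·d / det(I−A), with det(I−A) = 0.42675:
  x_1 = (0.5950·360 + 0.3675·150 + 0.1800·200) / 0.42675 = 305.325 / 0.42675 ≈ 715.47
  x_2 = (0.1100·360 + 0.5700·150 + 0.1050·200) / 0.42675 = 146.10 / 0.42675 ≈ 342.36
  x_3 = (0.3950·360 + 0.4950·150 + 0.7650·200) / 0.42675 = 369.45 / 0.42675 ≈ 865.73

x_2 = 342.36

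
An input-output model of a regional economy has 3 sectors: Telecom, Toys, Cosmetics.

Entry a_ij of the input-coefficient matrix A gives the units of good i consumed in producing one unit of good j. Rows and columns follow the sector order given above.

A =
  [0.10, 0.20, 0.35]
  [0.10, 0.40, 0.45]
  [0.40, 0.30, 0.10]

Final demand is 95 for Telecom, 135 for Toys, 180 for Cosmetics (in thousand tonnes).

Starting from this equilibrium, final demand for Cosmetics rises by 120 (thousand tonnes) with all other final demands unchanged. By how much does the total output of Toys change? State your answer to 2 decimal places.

Δx_2 = 244.44

I − A =
  [   0.90    -0.20    -0.35]
  [  -0.10     0.60    -0.45]
  [  -0.40    -0.30     0.90]
Cofactors of I−A, C_ij = (−1)^(i+j)·(minor ij) (rows/columns in the sector order above):
  C_11 = (0.60)(0.90) − (-0.45)(-0.30) = 0.4050
  C_12 = −[(-0.10)(0.90) − (-0.45)(-0.40)] = 0.2700
  C_13 = (-0.10)(-0.30) − (0.60)(-0.40) = 0.2700
  C_21 = −[(-0.20)(0.90) − (-0.35)(-0.30)] = 0.2850
  C_22 = (0.90)(0.90) − (-0.35)(-0.40) = 0.6700
  C_23 = −[(0.90)(-0.30) − (-0.20)(-0.40)] = 0.3500
  C_31 = (-0.20)(-0.45) − (-0.35)(0.60) = 0.3000
  C_32 = −[(0.90)(-0.45) − (-0.35)(-0.10)] = 0.4400
  C_33 = (0.90)(0.60) − (-0.20)(-0.10) = 0.5200
det(I−A) = Σ_j (I−A)_1j·C_1j = (0.90)(0.4050) + (-0.20)(0.2700) + (-0.35)(0.2700) = 0.2160
adj(I−A) = Cᵀ =
  [ 0.4050   0.2850   0.3000]
  [ 0.2700   0.6700   0.4400]
  [ 0.2700   0.3500   0.5200]
(I − A)⁻¹ = adj(I−A) / det(I−A) ≈
  [   1.8750     1.3194     1.3889]
  [   1.2500     3.1019     2.0370]
  [   1.2500     1.6204     2.4074]
Δx = (I − A)⁻¹ Δd with Δd having +120 in the Cosmetics component and 0 elsewhere.
So Δx_2 = L_23 · (+120), where L_23 = adj(I−A)_23 / det(I−A) = 0.4400 / 0.2160.
Δx_2 = 0.4400 × (+120) / 0.2160 = 52.80 / 0.2160 ≈ 244.44.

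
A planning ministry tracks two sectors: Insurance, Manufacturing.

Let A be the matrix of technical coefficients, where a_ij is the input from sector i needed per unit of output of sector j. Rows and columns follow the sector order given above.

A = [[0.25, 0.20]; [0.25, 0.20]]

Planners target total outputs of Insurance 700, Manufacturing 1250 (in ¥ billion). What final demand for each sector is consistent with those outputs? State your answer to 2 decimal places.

I − A =
  [   0.75    -0.20]
  [  -0.25     0.80]
d = (I − A) x:
  d_I = (+0.75)·700 + (-0.20)·1250 = 275.00
  d_M = (-0.25)·700 + (+0.80)·1250 = 825.00

d_I = 275.00, d_M = 825.00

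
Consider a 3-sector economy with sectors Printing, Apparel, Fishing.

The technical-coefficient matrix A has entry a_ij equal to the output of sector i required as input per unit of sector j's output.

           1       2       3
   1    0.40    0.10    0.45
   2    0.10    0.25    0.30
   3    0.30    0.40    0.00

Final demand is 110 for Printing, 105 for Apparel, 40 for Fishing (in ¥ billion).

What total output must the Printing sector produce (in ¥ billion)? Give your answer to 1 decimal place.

I − A =
  [   0.60    -0.10    -0.45]
  [  -0.10     0.75    -0.30]
  [  -0.30    -0.40     1.00]
Cofactors of I−A, C_ij = (−1)^(i+j)·(minor ij) (rows/columns in the sector order above):
  C_11 = (0.75)(1.00) − (-0.30)(-0.40) = 0.6300
  C_12 = −[(-0.10)(1.00) − (-0.30)(-0.30)] = 0.1900
  C_13 = (-0.10)(-0.40) − (0.75)(-0.30) = 0.2650
  C_21 = −[(-0.10)(1.00) − (-0.45)(-0.40)] = 0.2800
  C_22 = (0.60)(1.00) − (-0.45)(-0.30) = 0.4650
  C_23 = −[(0.60)(-0.40) − (-0.10)(-0.30)] = 0.2700
  C_31 = (-0.10)(-0.30) − (-0.45)(0.75) = 0.3675
  C_32 = −[(0.60)(-0.30) − (-0.45)(-0.10)] = 0.2250
  C_33 = (0.60)(0.75) − (-0.10)(-0.10) = 0.4400
det(I−A) = Σ_j (I−A)_1j·C_1j = (0.60)(0.6300) + (-0.10)(0.1900) + (-0.45)(0.2650) = 0.23975
adj(I−A) = Cᵀ =
  [ 0.6300   0.2800   0.3675]
  [ 0.1900   0.4650   0.2250]
  [ 0.2650   0.2700   0.4400]
(I − A)⁻¹ = adj(I−A) / det(I−A) ≈
  [   2.6277     1.1679     1.5328]
  [   0.7925     1.9395     0.9385]
  [   1.1053     1.1262     1.8352]
x = (I − A)⁻¹ d = adj(I−A)·d / det(I−A), with det(I−A) = 0.23975:
  x_1 = (0.6300·110 + 0.2800·105 + 0.3675·40) / 0.23975 = 113.40 / 0.23975 ≈ 473.0
  x_2 = (0.1900·110 + 0.4650·105 + 0.2250·40) / 0.23975 = 78.725 / 0.23975 ≈ 328.4
  x_3 = (0.2650·110 + 0.2700·105 + 0.4400·40) / 0.23975 = 75.10 / 0.23975 ≈ 313.2

x_1 = 473.0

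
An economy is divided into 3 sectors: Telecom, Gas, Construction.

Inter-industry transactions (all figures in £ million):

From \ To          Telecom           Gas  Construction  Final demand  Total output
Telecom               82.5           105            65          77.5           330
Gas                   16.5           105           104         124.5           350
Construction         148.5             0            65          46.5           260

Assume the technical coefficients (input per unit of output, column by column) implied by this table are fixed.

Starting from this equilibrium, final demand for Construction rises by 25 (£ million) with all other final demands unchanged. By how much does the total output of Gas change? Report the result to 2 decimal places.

Δx_2 = 31.28

Technical coefficients a_ij = z_ij / X_j:
  a_11 = 82.5/330 = 0.25, a_21 = 16.5/330 = 0.05, a_31 = 148.5/330 = 0.45
  a_12 = 105/350 = 0.30, a_22 = 105/350 = 0.30, a_32 = 0/350 = 0.00
  a_13 = 65/260 = 0.25, a_23 = 104/260 = 0.40, a_33 = 65/260 = 0.25
I − A =
  [   0.75    -0.30    -0.25]
  [  -0.05     0.70    -0.40]
  [  -0.45     0.00     0.75]
Cofactors of I−A, C_ij = (−1)^(i+j)·(minor ij) (rows/columns in the sector order above):
  C_11 = (0.70)(0.75) − (-0.40)(0.00) = 0.5250
  C_12 = −[(-0.05)(0.75) − (-0.40)(-0.45)] = 0.2175
  C_13 = (-0.05)(0.00) − (0.70)(-0.45) = 0.3150
  C_21 = −[(-0.30)(0.75) − (-0.25)(0.00)] = 0.2250
  C_22 = (0.75)(0.75) − (-0.25)(-0.45) = 0.4500
  C_23 = −[(0.75)(0.00) − (-0.30)(-0.45)] = 0.1350
  C_31 = (-0.30)(-0.40) − (-0.25)(0.70) = 0.2950
  C_32 = −[(0.75)(-0.40) − (-0.25)(-0.05)] = 0.3125
  C_33 = (0.75)(0.70) − (-0.30)(-0.05) = 0.5100
det(I−A) = Σ_j (I−A)_1j·C_1j = (0.75)(0.5250) + (-0.30)(0.2175) + (-0.25)(0.3150) = 0.24975
adj(I−A) = Cᵀ =
  [ 0.5250   0.2250   0.2950]
  [ 0.2175   0.4500   0.3125]
  [ 0.3150   0.1350   0.5100]
(I − A)⁻¹ = adj(I−A) / det(I−A) ≈
  [   2.1021     0.9009     1.1812]
  [   0.8709     1.8018     1.2513]
  [   1.2613     0.5405     2.0420]
Δx = (I − A)⁻¹ Δd with Δd having +25 in the Construction component and 0 elsewhere.
So Δx_2 = L_23 · (+25), where L_23 = adj(I−A)_23 / det(I−A) = 0.3125 / 0.24975.
Δx_2 = 0.3125 × (+25) / 0.24975 = 7.8125 / 0.24975 ≈ 31.28.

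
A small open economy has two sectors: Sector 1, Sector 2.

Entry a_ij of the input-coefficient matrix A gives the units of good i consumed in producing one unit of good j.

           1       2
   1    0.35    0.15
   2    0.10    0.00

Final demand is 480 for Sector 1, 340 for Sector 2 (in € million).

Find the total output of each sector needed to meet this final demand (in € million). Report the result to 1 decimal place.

I − A =
  [   0.65    -0.15]
  [  -0.10     1.00]
det(I−A) = (0.65)(1.00) − (-0.15)(-0.10) = 0.6350
adj(I−A) = [[1.00, 0.15], [0.10, 0.65]]
(I − A)⁻¹ = adj(I−A) / det(I−A) ≈
  [   1.5748     0.2362]
  [   0.1575     1.0236]
x = (I − A)⁻¹ d = adj(I−A)·d / det(I−A), with det(I−A) = 0.6350:
  x_1 = (1.00·480 + 0.15·340) / 0.6350 = 531.00 / 0.6350 ≈ 836.2
  x_2 = (0.10·480 + 0.65·340) / 0.6350 = 269.00 / 0.6350 ≈ 423.6

x_1 = 836.2, x_2 = 423.6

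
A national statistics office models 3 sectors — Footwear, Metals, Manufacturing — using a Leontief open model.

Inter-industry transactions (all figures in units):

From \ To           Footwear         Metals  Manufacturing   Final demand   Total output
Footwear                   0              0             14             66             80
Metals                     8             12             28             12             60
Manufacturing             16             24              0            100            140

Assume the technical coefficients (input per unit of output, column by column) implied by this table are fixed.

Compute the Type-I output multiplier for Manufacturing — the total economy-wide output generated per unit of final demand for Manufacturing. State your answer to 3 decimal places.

m_3 = 1.557

Technical coefficients a_ij = z_ij / X_j:
  a_11 = 0/80 = 0.00, a_21 = 8/80 = 0.10, a_31 = 16/80 = 0.20
  a_12 = 0/60 = 0.00, a_22 = 12/60 = 0.20, a_32 = 24/60 = 0.40
  a_13 = 14/140 = 0.10, a_23 = 28/140 = 0.20, a_33 = 0/140 = 0.00
I − A =
  [   1.00     0.00    -0.10]
  [  -0.10     0.80    -0.20]
  [  -0.20    -0.40     1.00]
Cofactors of I−A, C_ij = (−1)^(i+j)·(minor ij) (rows/columns in the sector order above):
  C_11 = (0.80)(1.00) − (-0.20)(-0.40) = 0.7200
  C_12 = −[(-0.10)(1.00) − (-0.20)(-0.20)] = 0.1400
  C_13 = (-0.10)(-0.40) − (0.80)(-0.20) = 0.2000
  C_21 = −[(0.00)(1.00) − (-0.10)(-0.40)] = 0.0400
  C_22 = (1.00)(1.00) − (-0.10)(-0.20) = 0.9800
  C_23 = −[(1.00)(-0.40) − (0.00)(-0.20)] = 0.4000
  C_31 = (0.00)(-0.20) − (-0.10)(0.80) = 0.0800
  C_32 = −[(1.00)(-0.20) − (-0.10)(-0.10)] = 0.2100
  C_33 = (1.00)(0.80) − (0.00)(-0.10) = 0.8000
det(I−A) = Σ_j (I−A)_1j·C_1j = (1.00)(0.7200) + (0.00)(0.1400) + (-0.10)(0.2000) = 0.7000
adj(I−A) = Cᵀ =
  [ 0.7200   0.0400   0.0800]
  [ 0.1400   0.9800   0.2100]
  [ 0.2000   0.4000   0.8000]
(I − A)⁻¹ = adj(I−A) / det(I−A) ≈
  [   1.0286     0.0571     0.1143]
  [   0.2000     1.4000     0.3000]
  [   0.2857     0.5714     1.1429]
The output multiplier for sector j is the column-j sum of the Leontief inverse (I − A)⁻¹ = adj(I−A) / det(I−A).
Column 3 of adj(I−A): (0.0800, 0.2100, 0.8000); det(I−A) = 0.7000.
m_3 = (0.0800 + 0.2100 + 0.8000) / 0.7000 = 1.09 / 0.7000 ≈ 1.557.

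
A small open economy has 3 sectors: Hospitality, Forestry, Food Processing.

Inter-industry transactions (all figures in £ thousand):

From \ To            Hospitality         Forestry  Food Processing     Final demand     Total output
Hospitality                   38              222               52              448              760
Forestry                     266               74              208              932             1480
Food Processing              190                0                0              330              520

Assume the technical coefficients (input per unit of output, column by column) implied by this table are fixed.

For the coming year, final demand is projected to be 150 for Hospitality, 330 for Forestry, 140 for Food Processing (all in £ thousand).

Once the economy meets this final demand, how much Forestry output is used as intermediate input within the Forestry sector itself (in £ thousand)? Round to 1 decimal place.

z_22 = 26.6

Technical coefficients a_ij = z_ij / X_j:
  a_11 = 38/760 = 0.05, a_21 = 266/760 = 0.35, a_31 = 190/760 = 0.25
  a_12 = 222/1480 = 0.15, a_22 = 74/1480 = 0.05, a_32 = 0/1480 = 0.00
  a_13 = 52/520 = 0.10, a_23 = 208/520 = 0.40, a_33 = 0/520 = 0.00
I − A =
  [   0.95    -0.15    -0.10]
  [  -0.35     0.95    -0.40]
  [  -0.25     0.00     1.00]
Cofactors of I−A, C_ij = (−1)^(i+j)·(minor ij) (rows/columns in the sector order above):
  C_11 = (0.95)(1.00) − (-0.40)(0.00) = 0.9500
  C_12 = −[(-0.35)(1.00) − (-0.40)(-0.25)] = 0.4500
  C_13 = (-0.35)(0.00) − (0.95)(-0.25) = 0.2375
  C_21 = −[(-0.15)(1.00) − (-0.10)(0.00)] = 0.1500
  C_22 = (0.95)(1.00) − (-0.10)(-0.25) = 0.9250
  C_23 = −[(0.95)(0.00) − (-0.15)(-0.25)] = 0.0375
  C_31 = (-0.15)(-0.40) − (-0.10)(0.95) = 0.1550
  C_32 = −[(0.95)(-0.40) − (-0.10)(-0.35)] = 0.4150
  C_33 = (0.95)(0.95) − (-0.15)(-0.35) = 0.8500
det(I−A) = Σ_j (I−A)_1j·C_1j = (0.95)(0.9500) + (-0.15)(0.4500) + (-0.10)(0.2375) = 0.81125
adj(I−A) = Cᵀ =
  [ 0.9500   0.1500   0.1550]
  [ 0.4500   0.9250   0.4150]
  [ 0.2375   0.0375   0.8500]
(I − A)⁻¹ = adj(I−A) / det(I−A) ≈
  [   1.1710     0.1849     0.1911]
  [   0.5547     1.1402     0.5116]
  [   0.2928     0.0462     1.0478]
First solve x = (I − A)⁻¹ d = adj(I−A)·d / det(I−A); in particular x_2 = (0.4500·150 + 0.9250·330 + 0.4150·140) / 0.81125 = 430.85 / 0.81125 ≈ 531.094.
Intermediate flow from 2 to 2: z_22 = a_22 · x_2 = 0.05 × 430.85 / 0.81125 = 21.5425 / 0.81125 ≈ 26.6.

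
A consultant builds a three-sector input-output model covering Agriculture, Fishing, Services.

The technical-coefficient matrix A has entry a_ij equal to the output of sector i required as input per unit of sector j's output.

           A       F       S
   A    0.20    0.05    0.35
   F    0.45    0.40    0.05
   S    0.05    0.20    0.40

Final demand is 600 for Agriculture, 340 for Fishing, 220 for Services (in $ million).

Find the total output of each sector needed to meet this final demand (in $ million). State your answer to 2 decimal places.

I − A =
  [   0.80    -0.05    -0.35]
  [  -0.45     0.60    -0.05]
  [  -0.05    -0.20     0.60]
Cofactors of I−A, C_ij = (−1)^(i+j)·(minor ij) (rows/columns in the sector order above):
  C_11 = (0.60)(0.60) − (-0.05)(-0.20) = 0.3500
  C_12 = −[(-0.45)(0.60) − (-0.05)(-0.05)] = 0.2725
  C_13 = (-0.45)(-0.20) − (0.60)(-0.05) = 0.1200
  C_21 = −[(-0.05)(0.60) − (-0.35)(-0.20)] = 0.1000
  C_22 = (0.80)(0.60) − (-0.35)(-0.05) = 0.4625
  C_23 = −[(0.80)(-0.20) − (-0.05)(-0.05)] = 0.1625
  C_31 = (-0.05)(-0.05) − (-0.35)(0.60) = 0.2125
  C_32 = −[(0.80)(-0.05) − (-0.35)(-0.45)] = 0.1975
  C_33 = (0.80)(0.60) − (-0.05)(-0.45) = 0.4575
det(I−A) = Σ_j (I−A)_1j·C_1j = (0.80)(0.3500) + (-0.05)(0.2725) + (-0.35)(0.1200) = 0.224375
adj(I−A) = Cᵀ =
  [ 0.3500   0.1000   0.2125]
  [ 0.2725   0.4625   0.1975]
  [ 0.1200   0.1625   0.4575]
(I − A)⁻¹ = adj(I−A) / det(I−A) ≈
  [   1.5599     0.4457     0.9471]
  [   1.2145     2.0613     0.8802]
  [   0.5348     0.7242     2.0390]
x = (I − A)⁻¹ d = adj(I−A)·d / det(I−A), with det(I−A) = 0.224375:
  x_A = (0.3500·600 + 0.1000·340 + 0.2125·220) / 0.224375 = 290.75 / 0.224375 ≈ 1295.82
  x_F = (0.2725·600 + 0.4625·340 + 0.1975·220) / 0.224375 = 364.20 / 0.224375 ≈ 1623.18
  x_S = (0.1200·600 + 0.1625·340 + 0.4575·220) / 0.224375 = 227.90 / 0.224375 ≈ 1015.71

x_A = 1295.82, x_F = 1623.18, x_S = 1015.71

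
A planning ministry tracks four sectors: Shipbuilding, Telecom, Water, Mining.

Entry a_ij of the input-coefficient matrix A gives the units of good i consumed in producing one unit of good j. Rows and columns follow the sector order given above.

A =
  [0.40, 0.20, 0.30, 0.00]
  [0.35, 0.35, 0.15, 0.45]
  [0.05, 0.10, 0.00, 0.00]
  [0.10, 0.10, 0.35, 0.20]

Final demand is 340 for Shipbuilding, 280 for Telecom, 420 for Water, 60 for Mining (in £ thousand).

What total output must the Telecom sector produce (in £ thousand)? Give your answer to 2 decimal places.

I − A =
  [   0.60    -0.20    -0.30     0.00]
  [  -0.35     0.65    -0.15    -0.45]
  [  -0.05    -0.10     1.00     0.00]
  [  -0.10    -0.10    -0.35     0.80]
Compute the cofactors C_ij = (−1)^(i+j)·(3×3 minor ij) of I−A; the adjugate is their transpose:
adj(I−A) = Cᵀ =
  [ 0.447250   0.184000   0.198000   0.103500]
  [ 0.338875   0.468000   0.264000   0.263250]
  [ 0.056250   0.056000   0.220000   0.031500]
  [ 0.122875   0.106000   0.154000   0.289250]
det(I−A) = Σ_j (I−A)_1j·C_1j = (0.60)(0.447250) + (-0.20)(0.338875) + (-0.30)(0.056250) + (0.00)(0.122875) = 0.1837
(I − A)⁻¹ = adj(I−A) / det(I−A) ≈
  [   2.4347     1.0016     1.0778     0.5634]
  [   1.8447     2.5476     1.4371     1.4330]
  [   0.3062     0.3048     1.1976     0.1715]
  [   0.6689     0.5770     0.8383     1.5746]
x = (I − A)⁻¹ d = adj(I−A)·d / det(I−A), with det(I−A) = 0.1837:
  x_1 = (0.447250·340 + 0.184000·280 + 0.198000·420 + 0.103500·60) / 0.1837 = 292.955 / 0.1837 ≈ 1594.75
  x_2 = (0.338875·340 + 0.468000·280 + 0.264000·420 + 0.263250·60) / 0.1837 = 372.9325 / 0.1837 ≈ 2030.12
  x_3 = (0.056250·340 + 0.056000·280 + 0.220000·420 + 0.031500·60) / 0.1837 = 129.095 / 0.1837 ≈ 702.75
  x_4 = (0.122875·340 + 0.106000·280 + 0.154000·420 + 0.289250·60) / 0.1837 = 153.4925 / 0.1837 ≈ 835.56

x_2 = 2030.12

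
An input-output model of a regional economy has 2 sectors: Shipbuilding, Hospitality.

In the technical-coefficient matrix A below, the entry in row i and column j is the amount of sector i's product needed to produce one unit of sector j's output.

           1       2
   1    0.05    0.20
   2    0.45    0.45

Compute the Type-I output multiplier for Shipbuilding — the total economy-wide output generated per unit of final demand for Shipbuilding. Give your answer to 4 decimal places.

I − A =
  [   0.95    -0.20]
  [  -0.45     0.55]
det(I−A) = (0.95)(0.55) − (-0.20)(-0.45) = 0.4325
adj(I−A) = [[0.55, 0.20], [0.45, 0.95]]
(I − A)⁻¹ = adj(I−A) / det(I−A) ≈
  [   1.27168     0.46243]
  [   1.04046     2.19653]
The output multiplier for sector j is the column-j sum of the Leontief inverse (I − A)⁻¹ = adj(I−A) / det(I−A).
Column 1 of adj(I−A): (0.55, 0.45); det(I−A) = 0.4325.
m_1 = (0.55 + 0.45) / 0.4325 = 1.00 / 0.4325 ≈ 2.3121.

m_1 = 2.3121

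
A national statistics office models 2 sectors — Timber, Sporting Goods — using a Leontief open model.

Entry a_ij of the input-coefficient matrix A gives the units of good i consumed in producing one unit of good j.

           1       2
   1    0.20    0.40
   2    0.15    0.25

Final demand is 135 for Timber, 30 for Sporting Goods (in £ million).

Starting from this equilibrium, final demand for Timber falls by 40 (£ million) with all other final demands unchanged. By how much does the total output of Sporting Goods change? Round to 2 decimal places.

Δx_2 = -11.11

I − A =
  [   0.80    -0.40]
  [  -0.15     0.75]
det(I−A) = (0.80)(0.75) − (-0.40)(-0.15) = 0.5400
adj(I−A) = [[0.75, 0.40], [0.15, 0.80]]
(I − A)⁻¹ = adj(I−A) / det(I−A) ≈
  [   1.3889     0.7407]
  [   0.2778     1.4815]
Δx = (I − A)⁻¹ Δd with Δd having -40 in the Timber component and 0 elsewhere.
So Δx_2 = L_21 · (-40), where L_21 = adj(I−A)_21 / det(I−A) = 0.15 / 0.5400.
Δx_2 = 0.15 × (-40) / 0.5400 = -6.00 / 0.5400 ≈ -11.11.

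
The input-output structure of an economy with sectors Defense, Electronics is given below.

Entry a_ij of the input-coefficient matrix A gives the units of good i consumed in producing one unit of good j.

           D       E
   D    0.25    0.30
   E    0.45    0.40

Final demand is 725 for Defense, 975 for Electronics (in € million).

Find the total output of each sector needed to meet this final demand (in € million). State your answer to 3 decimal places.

x_D = 2309.524, x_E = 3357.143

I − A =
  [   0.75    -0.30]
  [  -0.45     0.60]
det(I−A) = (0.75)(0.60) − (-0.30)(-0.45) = 0.3150
adj(I−A) = [[0.60, 0.30], [0.45, 0.75]]
(I − A)⁻¹ = adj(I−A) / det(I−A) ≈
  [   1.9048     0.9524]
  [   1.4286     2.3810]
x = (I − A)⁻¹ d = adj(I−A)·d / det(I−A), with det(I−A) = 0.3150:
  x_D = (0.60·725 + 0.30·975) / 0.3150 = 727.50 / 0.3150 ≈ 2309.524
  x_E = (0.45·725 + 0.75·975) / 0.3150 = 1057.50 / 0.3150 ≈ 3357.143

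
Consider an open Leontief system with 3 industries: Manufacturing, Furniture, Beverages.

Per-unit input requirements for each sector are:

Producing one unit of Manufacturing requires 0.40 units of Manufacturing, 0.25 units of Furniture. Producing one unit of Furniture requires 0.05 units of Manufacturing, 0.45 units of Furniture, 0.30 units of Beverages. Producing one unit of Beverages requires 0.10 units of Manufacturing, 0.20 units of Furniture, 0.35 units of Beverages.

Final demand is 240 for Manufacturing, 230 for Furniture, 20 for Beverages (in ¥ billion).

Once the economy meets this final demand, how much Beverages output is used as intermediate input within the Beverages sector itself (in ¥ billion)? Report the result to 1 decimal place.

z_BB = 141.3

I − A =
  [   0.60    -0.05    -0.10]
  [  -0.25     0.55    -0.20]
  [   0.00    -0.30     0.65]
Cofactors of I−A, C_ij = (−1)^(i+j)·(minor ij) (rows/columns in the sector order above):
  C_11 = (0.55)(0.65) − (-0.20)(-0.30) = 0.2975
  C_12 = −[(-0.25)(0.65) − (-0.20)(0.00)] = 0.1625
  C_13 = (-0.25)(-0.30) − (0.55)(0.00) = 0.0750
  C_21 = −[(-0.05)(0.65) − (-0.10)(-0.30)] = 0.0625
  C_22 = (0.60)(0.65) − (-0.10)(0.00) = 0.3900
  C_23 = −[(0.60)(-0.30) − (-0.05)(0.00)] = 0.1800
  C_31 = (-0.05)(-0.20) − (-0.10)(0.55) = 0.0650
  C_32 = −[(0.60)(-0.20) − (-0.10)(-0.25)] = 0.1450
  C_33 = (0.60)(0.55) − (-0.05)(-0.25) = 0.3175
det(I−A) = Σ_j (I−A)_1j·C_1j = (0.60)(0.2975) + (-0.05)(0.1625) + (-0.10)(0.0750) = 0.162875
adj(I−A) = Cᵀ =
  [ 0.2975   0.0625   0.0650]
  [ 0.1625   0.3900   0.1450]
  [ 0.0750   0.1800   0.3175]
(I − A)⁻¹ = adj(I−A) / det(I−A) ≈
  [   1.8266     0.3837     0.3991]
  [   0.9977     2.3945     0.8903]
  [   0.4605     1.1051     1.9493]
First solve x = (I − A)⁻¹ d = adj(I−A)·d / det(I−A); in particular x_B = (0.0750·240 + 0.1800·230 + 0.3175·20) / 0.162875 = 65.75 / 0.162875 ≈ 403.684.
Intermediate flow from B to B: z_BB = a_BB · x_B = 0.35 × 65.75 / 0.162875 = 23.0125 / 0.162875 ≈ 141.3.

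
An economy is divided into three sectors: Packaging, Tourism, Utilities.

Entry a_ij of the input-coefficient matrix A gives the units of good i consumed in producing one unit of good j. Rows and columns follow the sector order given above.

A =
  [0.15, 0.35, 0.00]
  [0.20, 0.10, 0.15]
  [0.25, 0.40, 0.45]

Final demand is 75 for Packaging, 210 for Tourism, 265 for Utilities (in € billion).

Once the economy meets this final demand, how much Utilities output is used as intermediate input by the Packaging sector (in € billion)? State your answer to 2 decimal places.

I − A =
  [   0.85    -0.35     0.00]
  [  -0.20     0.90    -0.15]
  [  -0.25    -0.40     0.55]
Cofactors of I−A, C_ij = (−1)^(i+j)·(minor ij) (rows/columns in the sector order above):
  C_11 = (0.90)(0.55) − (-0.15)(-0.40) = 0.4350
  C_12 = −[(-0.20)(0.55) − (-0.15)(-0.25)] = 0.1475
  C_13 = (-0.20)(-0.40) − (0.90)(-0.25) = 0.3050
  C_21 = −[(-0.35)(0.55) − (0.00)(-0.40)] = 0.1925
  C_22 = (0.85)(0.55) − (0.00)(-0.25) = 0.4675
  C_23 = −[(0.85)(-0.40) − (-0.35)(-0.25)] = 0.4275
  C_31 = (-0.35)(-0.15) − (0.00)(0.90) = 0.0525
  C_32 = −[(0.85)(-0.15) − (0.00)(-0.20)] = 0.1275
  C_33 = (0.85)(0.90) − (-0.35)(-0.20) = 0.6950
det(I−A) = Σ_j (I−A)_1j·C_1j = (0.85)(0.4350) + (-0.35)(0.1475) + (0.00)(0.3050) = 0.318125
adj(I−A) = Cᵀ =
  [ 0.4350   0.1925   0.0525]
  [ 0.1475   0.4675   0.1275]
  [ 0.3050   0.4275   0.6950]
(I − A)⁻¹ = adj(I−A) / det(I−A) ≈
  [   1.3674     0.6051     0.1650]
  [   0.4637     1.4695     0.4008]
  [   0.9587     1.3438     2.1847]
First solve x = (I − A)⁻¹ d = adj(I−A)·d / det(I−A); in particular x_P = (0.4350·75 + 0.1925·210 + 0.0525·265) / 0.318125 = 86.9625 / 0.318125 ≈ 273.3595.
Intermediate flow from U to P: z_UP = a_UP · x_P = 0.25 × 86.9625 / 0.318125 = 21.740625 / 0.318125 ≈ 68.34.

z_UP = 68.34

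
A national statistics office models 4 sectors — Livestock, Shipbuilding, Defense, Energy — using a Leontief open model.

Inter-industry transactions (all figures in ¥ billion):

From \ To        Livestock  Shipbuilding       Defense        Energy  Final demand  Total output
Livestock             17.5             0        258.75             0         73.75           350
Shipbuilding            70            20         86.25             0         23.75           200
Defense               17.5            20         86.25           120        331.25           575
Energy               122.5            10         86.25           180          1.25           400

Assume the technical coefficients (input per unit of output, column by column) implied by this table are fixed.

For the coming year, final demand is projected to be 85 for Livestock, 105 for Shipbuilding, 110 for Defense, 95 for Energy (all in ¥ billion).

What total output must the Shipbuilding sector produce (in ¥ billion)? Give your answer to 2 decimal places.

x_2 = 224.68

Technical coefficients a_ij = z_ij / X_j:
  a_11 = 17.5/350 = 0.05, a_21 = 70/350 = 0.20, a_31 = 17.5/350 = 0.05, a_41 = 122.5/350 = 0.35
  a_12 = 0/200 = 0.00, a_22 = 20/200 = 0.10, a_32 = 20/200 = 0.10, a_42 = 10/200 = 0.05
  a_13 = 258.75/575 = 0.45, a_23 = 86.25/575 = 0.15, a_33 = 86.25/575 = 0.15, a_43 = 86.25/575 = 0.15
  a_14 = 0/400 = 0.00, a_24 = 0/400 = 0.00, a_34 = 120/400 = 0.30, a_44 = 180/400 = 0.45
I − A =
  [   0.95     0.00    -0.45     0.00]
  [  -0.20     0.90    -0.15     0.00]
  [  -0.05    -0.10     0.85    -0.30]
  [  -0.35    -0.05    -0.15     0.55]
Compute the cofactors C_ij = (−1)^(i+j)·(3×3 minor ij) of I−A; the adjugate is their transpose:
adj(I−A) = Cᵀ =
  [ 0.369750   0.031500   0.222750   0.121500]
  [ 0.104375   0.341750   0.127875   0.069750]
  [ 0.133250   0.066500   0.470250   0.256500]
  [ 0.281125   0.069250   0.281625   0.683250]
det(I−A) = Σ_j (I−A)_1j·C_1j = (0.95)(0.369750) + (0.00)(0.104375) + (-0.45)(0.133250) + (0.00)(0.281125) = 0.2913
(I − A)⁻¹ = adj(I−A) / det(I−A) ≈
  [   1.2693     0.1081     0.7647     0.4171]
  [   0.3583     1.1732     0.4390     0.2394]
  [   0.4574     0.2283     1.6143     0.8805]
  [   0.9651     0.2377     0.9668     2.3455]
x = (I − A)⁻¹ d = adj(I−A)·d / det(I−A), with det(I−A) = 0.2913:
  x_1 = (0.369750·85 + 0.031500·105 + 0.222750·110 + 0.121500·95) / 0.2913 = 70.78125 / 0.2913 ≈ 242.98
  x_2 = (0.104375·85 + 0.341750·105 + 0.127875·110 + 0.069750·95) / 0.2913 = 65.448125 / 0.2913 ≈ 224.68
  x_3 = (0.133250·85 + 0.066500·105 + 0.470250·110 + 0.256500·95) / 0.2913 = 94.40375 / 0.2913 ≈ 324.08
  x_4 = (0.281125·85 + 0.069250·105 + 0.281625·110 + 0.683250·95) / 0.2913 = 127.054375 / 0.2913 ≈ 436.16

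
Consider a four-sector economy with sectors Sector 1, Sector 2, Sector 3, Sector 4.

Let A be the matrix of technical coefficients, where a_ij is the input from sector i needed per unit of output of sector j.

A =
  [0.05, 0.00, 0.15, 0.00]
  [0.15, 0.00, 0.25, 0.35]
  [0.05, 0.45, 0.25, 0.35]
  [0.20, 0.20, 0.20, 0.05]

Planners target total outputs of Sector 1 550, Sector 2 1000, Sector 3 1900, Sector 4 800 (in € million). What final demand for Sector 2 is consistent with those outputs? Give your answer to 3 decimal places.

d_2 = 162.500

I − A =
  [   0.95     0.00    -0.15     0.00]
  [  -0.15     1.00    -0.25    -0.35]
  [  -0.05    -0.45     0.75    -0.35]
  [  -0.20    -0.20    -0.20     0.95]
d = (I − A) x:
  d_1 = (+0.95)·550 + (+0.00)·1000 + (-0.15)·1900 + (+0.00)·800 = 237.500
  d_2 = (-0.15)·550 + (+1.00)·1000 + (-0.25)·1900 + (-0.35)·800 = 162.500
  d_3 = (-0.05)·550 + (-0.45)·1000 + (+0.75)·1900 + (-0.35)·800 = 667.500
  d_4 = (-0.20)·550 + (-0.20)·1000 + (-0.20)·1900 + (+0.95)·800 = 70.000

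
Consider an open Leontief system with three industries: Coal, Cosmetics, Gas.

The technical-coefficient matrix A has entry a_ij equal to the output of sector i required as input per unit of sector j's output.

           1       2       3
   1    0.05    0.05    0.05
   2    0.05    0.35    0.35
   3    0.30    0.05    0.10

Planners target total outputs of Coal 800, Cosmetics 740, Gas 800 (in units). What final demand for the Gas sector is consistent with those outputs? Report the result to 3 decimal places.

d_3 = 443.000

I − A =
  [   0.95    -0.05    -0.05]
  [  -0.05     0.65    -0.35]
  [  -0.30    -0.05     0.90]
d = (I − A) x:
  d_1 = (+0.95)·800 + (-0.05)·740 + (-0.05)·800 = 683.000
  d_2 = (-0.05)·800 + (+0.65)·740 + (-0.35)·800 = 161.000
  d_3 = (-0.30)·800 + (-0.05)·740 + (+0.90)·800 = 443.000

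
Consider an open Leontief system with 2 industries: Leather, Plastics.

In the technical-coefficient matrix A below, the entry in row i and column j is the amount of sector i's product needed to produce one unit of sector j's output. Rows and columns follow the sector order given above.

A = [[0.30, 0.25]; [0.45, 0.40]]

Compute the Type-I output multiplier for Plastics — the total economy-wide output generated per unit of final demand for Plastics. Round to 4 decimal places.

m_2 = 3.0894

I − A =
  [   0.70    -0.25]
  [  -0.45     0.60]
det(I−A) = (0.70)(0.60) − (-0.25)(-0.45) = 0.3075
adj(I−A) = [[0.60, 0.25], [0.45, 0.70]]
(I − A)⁻¹ = adj(I−A) / det(I−A) ≈
  [   1.95122     0.81301]
  [   1.46341     2.27642]
The output multiplier for sector j is the column-j sum of the Leontief inverse (I − A)⁻¹ = adj(I−A) / det(I−A).
Column 2 of adj(I−A): (0.25, 0.70); det(I−A) = 0.3075.
m_2 = (0.25 + 0.70) / 0.3075 = 0.95 / 0.3075 ≈ 3.0894.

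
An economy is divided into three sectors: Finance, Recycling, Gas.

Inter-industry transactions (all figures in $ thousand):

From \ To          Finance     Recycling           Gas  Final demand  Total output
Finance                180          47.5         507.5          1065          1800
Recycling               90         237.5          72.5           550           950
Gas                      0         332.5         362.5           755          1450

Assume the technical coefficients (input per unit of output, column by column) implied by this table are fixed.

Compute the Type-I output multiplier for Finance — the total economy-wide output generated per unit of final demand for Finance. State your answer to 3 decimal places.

m_F = 1.244

Technical coefficients a_ij = z_ij / X_j:
  a_FF = 180/1800 = 0.10, a_RF = 90/1800 = 0.05, a_GF = 0/1800 = 0.00
  a_FR = 47.5/950 = 0.05, a_RR = 237.5/950 = 0.25, a_GR = 332.5/950 = 0.35
  a_FG = 507.5/1450 = 0.35, a_RG = 72.5/1450 = 0.05, a_GG = 362.5/1450 = 0.25
I − A =
  [   0.90    -0.05    -0.35]
  [  -0.05     0.75    -0.05]
  [   0.00    -0.35     0.75]
Cofactors of I−A, C_ij = (−1)^(i+j)·(minor ij) (rows/columns in the sector order above):
  C_11 = (0.75)(0.75) − (-0.05)(-0.35) = 0.5450
  C_12 = −[(-0.05)(0.75) − (-0.05)(0.00)] = 0.0375
  C_13 = (-0.05)(-0.35) − (0.75)(0.00) = 0.0175
  C_21 = −[(-0.05)(0.75) − (-0.35)(-0.35)] = 0.1600
  C_22 = (0.90)(0.75) − (-0.35)(0.00) = 0.6750
  C_23 = −[(0.90)(-0.35) − (-0.05)(0.00)] = 0.3150
  C_31 = (-0.05)(-0.05) − (-0.35)(0.75) = 0.2650
  C_32 = −[(0.90)(-0.05) − (-0.35)(-0.05)] = 0.0625
  C_33 = (0.90)(0.75) − (-0.05)(-0.05) = 0.6725
det(I−A) = Σ_j (I−A)_1j·C_1j = (0.90)(0.5450) + (-0.05)(0.0375) + (-0.35)(0.0175) = 0.4825
adj(I−A) = Cᵀ =
  [ 0.5450   0.1600   0.2650]
  [ 0.0375   0.6750   0.0625]
  [ 0.0175   0.3150   0.6725]
(I − A)⁻¹ = adj(I−A) / det(I−A) ≈
  [   1.1295     0.3316     0.5492]
  [   0.0777     1.3990     0.1295]
  [   0.0363     0.6528     1.3938]
The output multiplier for sector j is the column-j sum of the Leontief inverse (I − A)⁻¹ = adj(I−A) / det(I−A).
Column F of adj(I−A): (0.5450, 0.0375, 0.0175); det(I−A) = 0.4825.
m_F = (0.5450 + 0.0375 + 0.0175) / 0.4825 = 0.60 / 0.4825 ≈ 1.244.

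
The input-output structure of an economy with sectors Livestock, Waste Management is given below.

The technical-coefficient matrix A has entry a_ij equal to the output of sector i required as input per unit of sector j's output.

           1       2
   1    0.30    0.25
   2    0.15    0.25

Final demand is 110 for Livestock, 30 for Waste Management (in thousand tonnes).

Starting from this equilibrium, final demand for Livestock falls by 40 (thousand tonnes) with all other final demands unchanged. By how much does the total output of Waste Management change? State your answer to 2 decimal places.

Δx_2 = -12.31

I − A =
  [   0.70    -0.25]
  [  -0.15     0.75]
det(I−A) = (0.70)(0.75) − (-0.25)(-0.15) = 0.4875
adj(I−A) = [[0.75, 0.25], [0.15, 0.70]]
(I − A)⁻¹ = adj(I−A) / det(I−A) ≈
  [   1.5385     0.5128]
  [   0.3077     1.4359]
Δx = (I − A)⁻¹ Δd with Δd having -40 in the Livestock component and 0 elsewhere.
So Δx_2 = L_21 · (-40), where L_21 = adj(I−A)_21 / det(I−A) = 0.15 / 0.4875.
Δx_2 = 0.15 × (-40) / 0.4875 = -6.00 / 0.4875 ≈ -12.31.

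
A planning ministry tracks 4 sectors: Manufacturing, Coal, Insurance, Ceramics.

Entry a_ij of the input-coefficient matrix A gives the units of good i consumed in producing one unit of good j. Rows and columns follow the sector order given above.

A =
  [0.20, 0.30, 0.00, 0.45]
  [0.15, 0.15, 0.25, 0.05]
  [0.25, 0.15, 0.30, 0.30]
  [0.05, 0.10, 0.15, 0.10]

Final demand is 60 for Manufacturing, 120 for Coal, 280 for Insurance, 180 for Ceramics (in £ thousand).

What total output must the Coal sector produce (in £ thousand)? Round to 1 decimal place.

I − A =
  [   0.80    -0.30     0.00    -0.45]
  [  -0.15     0.85    -0.25    -0.05]
  [  -0.25    -0.15     0.70    -0.30]
  [  -0.05    -0.10    -0.15     0.90]
Compute the cofactors C_ij = (−1)^(i+j)·(3×3 minor ij) of I−A; the adjugate is their transpose:
adj(I−A) = Cᵀ =
  [ 0.451375   0.217125   0.138375   0.283875]
  [ 0.151375   0.435375   0.190500   0.163375]
  [ 0.227875   0.211875   0.540875   0.306000]
  [ 0.079875   0.095750   0.119000   0.395750]
det(I−A) = Σ_j (I−A)_1j·C_1j = (0.80)(0.451375) + (-0.30)(0.151375) + (0.00)(0.227875) + (-0.45)(0.079875) = 0.27974375
(I − A)⁻¹ = adj(I−A) / det(I−A) ≈
  [   1.6135     0.7762     0.4946     1.0148]
  [   0.5411     1.5563     0.6810     0.5840]
  [   0.8146     0.7574     1.9335     1.0939]
  [   0.2855     0.3423     0.4254     1.4147]
x = (I − A)⁻¹ d = adj(I−A)·d / det(I−A), with det(I−A) = 0.27974375:
  x_1 = (0.451375·60 + 0.217125·120 + 0.138375·280 + 0.283875·180) / 0.27974375 = 142.98 / 0.27974375 ≈ 511.1
  x_2 = (0.151375·60 + 0.435375·120 + 0.190500·280 + 0.163375·180) / 0.27974375 = 144.075 / 0.27974375 ≈ 515.0
  x_3 = (0.227875·60 + 0.211875·120 + 0.540875·280 + 0.306000·180) / 0.27974375 = 245.6225 / 0.27974375 ≈ 878.0
  x_4 = (0.079875·60 + 0.095750·120 + 0.119000·280 + 0.395750·180) / 0.27974375 = 120.8375 / 0.27974375 ≈ 432.0

x_2 = 515.0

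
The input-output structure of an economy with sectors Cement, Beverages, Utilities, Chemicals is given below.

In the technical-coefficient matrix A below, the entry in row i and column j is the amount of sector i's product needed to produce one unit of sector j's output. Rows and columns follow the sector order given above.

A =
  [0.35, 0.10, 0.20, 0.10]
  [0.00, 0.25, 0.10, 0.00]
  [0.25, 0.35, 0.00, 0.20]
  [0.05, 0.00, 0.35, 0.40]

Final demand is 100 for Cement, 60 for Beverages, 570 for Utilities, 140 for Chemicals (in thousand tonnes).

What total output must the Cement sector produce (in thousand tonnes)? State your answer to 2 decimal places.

x_1 = 613.71

I − A =
  [   0.65    -0.10    -0.20    -0.10]
  [   0.00     0.75    -0.10     0.00]
  [  -0.25    -0.35     1.00    -0.20]
  [  -0.05     0.00    -0.35     0.60]
Compute the cofactors C_ij = (−1)^(i+j)·(3×3 minor ij) of I−A; the adjugate is their transpose:
adj(I−A) = Cᵀ =
  [ 0.376500   0.107250   0.122250   0.103500]
  [ 0.016000   0.298750   0.038500   0.015500]
  [ 0.120000   0.150750   0.288750   0.116250]
  [ 0.101375   0.096875   0.178625   0.424750]
det(I−A) = Σ_j (I−A)_1j·C_1j = (0.65)(0.376500) + (-0.10)(0.016000) + (-0.20)(0.120000) + (-0.10)(0.101375) = 0.2089875
(I − A)⁻¹ = adj(I−A) / det(I−A) ≈
  [   1.8015     0.5132     0.5850     0.4952]
  [   0.0766     1.4295     0.1842     0.0742]
  [   0.5742     0.7213     1.3817     0.5563]
  [   0.4851     0.4635     0.8547     2.0324]
x = (I − A)⁻¹ d = adj(I−A)·d / det(I−A), with det(I−A) = 0.2089875:
  x_1 = (0.376500·100 + 0.107250·60 + 0.122250·570 + 0.103500·140) / 0.2089875 = 128.2575 / 0.2089875 ≈ 613.71
  x_2 = (0.016000·100 + 0.298750·60 + 0.038500·570 + 0.015500·140) / 0.2089875 = 43.64 / 0.2089875 ≈ 208.82
  x_3 = (0.120000·100 + 0.150750·60 + 0.288750·570 + 0.116250·140) / 0.2089875 = 201.9075 / 0.2089875 ≈ 966.12
  x_4 = (0.101375·100 + 0.096875·60 + 0.178625·570 + 0.424750·140) / 0.2089875 = 177.23125 / 0.2089875 ≈ 848.05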